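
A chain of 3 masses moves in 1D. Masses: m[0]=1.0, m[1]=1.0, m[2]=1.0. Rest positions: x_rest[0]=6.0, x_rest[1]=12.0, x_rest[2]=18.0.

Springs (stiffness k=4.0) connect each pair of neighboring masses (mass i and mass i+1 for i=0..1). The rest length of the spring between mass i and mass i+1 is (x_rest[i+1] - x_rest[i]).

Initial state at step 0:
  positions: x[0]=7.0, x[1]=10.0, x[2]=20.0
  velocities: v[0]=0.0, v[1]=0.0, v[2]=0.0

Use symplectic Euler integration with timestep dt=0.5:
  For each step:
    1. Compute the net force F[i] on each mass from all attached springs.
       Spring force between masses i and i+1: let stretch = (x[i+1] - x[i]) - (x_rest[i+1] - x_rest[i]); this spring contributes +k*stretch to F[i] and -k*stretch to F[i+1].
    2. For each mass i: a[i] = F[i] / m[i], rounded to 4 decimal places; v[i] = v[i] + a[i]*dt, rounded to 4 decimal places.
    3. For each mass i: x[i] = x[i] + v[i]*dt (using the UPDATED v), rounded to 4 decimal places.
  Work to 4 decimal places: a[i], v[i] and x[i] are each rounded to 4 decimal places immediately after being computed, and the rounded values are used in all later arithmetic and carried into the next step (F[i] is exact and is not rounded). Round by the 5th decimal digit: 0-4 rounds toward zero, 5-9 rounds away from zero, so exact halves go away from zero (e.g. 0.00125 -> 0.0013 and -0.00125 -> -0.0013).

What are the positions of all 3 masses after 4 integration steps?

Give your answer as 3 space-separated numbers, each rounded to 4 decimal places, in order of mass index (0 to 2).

Answer: 4.0000 17.0000 16.0000

Derivation:
Step 0: x=[7.0000 10.0000 20.0000] v=[0.0000 0.0000 0.0000]
Step 1: x=[4.0000 17.0000 16.0000] v=[-6.0000 14.0000 -8.0000]
Step 2: x=[8.0000 10.0000 19.0000] v=[8.0000 -14.0000 6.0000]
Step 3: x=[8.0000 10.0000 19.0000] v=[0.0000 0.0000 0.0000]
Step 4: x=[4.0000 17.0000 16.0000] v=[-8.0000 14.0000 -6.0000]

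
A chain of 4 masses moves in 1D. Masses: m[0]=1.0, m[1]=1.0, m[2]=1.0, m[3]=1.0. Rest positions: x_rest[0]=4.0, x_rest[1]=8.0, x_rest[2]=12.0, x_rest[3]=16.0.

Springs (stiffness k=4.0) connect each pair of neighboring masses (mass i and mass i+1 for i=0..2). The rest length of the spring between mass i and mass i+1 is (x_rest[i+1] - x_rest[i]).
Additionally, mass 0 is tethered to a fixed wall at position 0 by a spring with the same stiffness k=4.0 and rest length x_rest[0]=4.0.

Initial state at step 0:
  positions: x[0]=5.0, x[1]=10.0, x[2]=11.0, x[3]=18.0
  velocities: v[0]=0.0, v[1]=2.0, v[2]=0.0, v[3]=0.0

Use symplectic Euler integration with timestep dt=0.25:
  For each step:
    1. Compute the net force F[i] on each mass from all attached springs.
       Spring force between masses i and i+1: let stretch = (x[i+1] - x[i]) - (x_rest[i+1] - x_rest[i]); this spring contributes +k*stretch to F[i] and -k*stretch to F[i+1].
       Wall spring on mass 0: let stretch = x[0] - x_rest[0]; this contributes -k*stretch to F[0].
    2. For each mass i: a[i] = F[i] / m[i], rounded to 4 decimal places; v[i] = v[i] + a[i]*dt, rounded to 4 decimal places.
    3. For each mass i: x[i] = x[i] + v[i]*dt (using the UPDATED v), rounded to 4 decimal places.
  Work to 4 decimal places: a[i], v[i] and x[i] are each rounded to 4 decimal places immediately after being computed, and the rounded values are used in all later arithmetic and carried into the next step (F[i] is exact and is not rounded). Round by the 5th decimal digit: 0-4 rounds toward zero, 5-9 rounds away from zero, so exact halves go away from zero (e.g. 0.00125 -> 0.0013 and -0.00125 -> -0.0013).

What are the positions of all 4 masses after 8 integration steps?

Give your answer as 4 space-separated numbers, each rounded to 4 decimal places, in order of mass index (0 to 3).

Answer: 5.2220 7.4391 12.1901 17.8891

Derivation:
Step 0: x=[5.0000 10.0000 11.0000 18.0000] v=[0.0000 2.0000 0.0000 0.0000]
Step 1: x=[5.0000 9.5000 12.5000 17.2500] v=[0.0000 -2.0000 6.0000 -3.0000]
Step 2: x=[4.8750 8.6250 14.4375 16.3125] v=[-0.5000 -3.5000 7.7500 -3.7500]
Step 3: x=[4.4688 8.2656 15.3906 15.9063] v=[-1.6250 -1.4375 3.8125 -1.6250]
Step 4: x=[3.8946 8.7383 14.6914 16.3711] v=[-2.2970 1.8907 -2.7968 1.8593]
Step 5: x=[3.5576 9.4883 12.9239 17.4160] v=[-1.3479 3.0001 -7.0702 4.1796]
Step 6: x=[3.8139 9.6146 11.4205 18.3379] v=[1.0252 0.5050 -6.0137 3.6875]
Step 7: x=[4.5669 8.7422 11.1950 18.5304] v=[3.0120 -3.4898 -0.9022 0.7701]
Step 8: x=[5.2220 7.4391 12.1901 17.8891] v=[2.6204 -5.2123 3.9804 -2.5653]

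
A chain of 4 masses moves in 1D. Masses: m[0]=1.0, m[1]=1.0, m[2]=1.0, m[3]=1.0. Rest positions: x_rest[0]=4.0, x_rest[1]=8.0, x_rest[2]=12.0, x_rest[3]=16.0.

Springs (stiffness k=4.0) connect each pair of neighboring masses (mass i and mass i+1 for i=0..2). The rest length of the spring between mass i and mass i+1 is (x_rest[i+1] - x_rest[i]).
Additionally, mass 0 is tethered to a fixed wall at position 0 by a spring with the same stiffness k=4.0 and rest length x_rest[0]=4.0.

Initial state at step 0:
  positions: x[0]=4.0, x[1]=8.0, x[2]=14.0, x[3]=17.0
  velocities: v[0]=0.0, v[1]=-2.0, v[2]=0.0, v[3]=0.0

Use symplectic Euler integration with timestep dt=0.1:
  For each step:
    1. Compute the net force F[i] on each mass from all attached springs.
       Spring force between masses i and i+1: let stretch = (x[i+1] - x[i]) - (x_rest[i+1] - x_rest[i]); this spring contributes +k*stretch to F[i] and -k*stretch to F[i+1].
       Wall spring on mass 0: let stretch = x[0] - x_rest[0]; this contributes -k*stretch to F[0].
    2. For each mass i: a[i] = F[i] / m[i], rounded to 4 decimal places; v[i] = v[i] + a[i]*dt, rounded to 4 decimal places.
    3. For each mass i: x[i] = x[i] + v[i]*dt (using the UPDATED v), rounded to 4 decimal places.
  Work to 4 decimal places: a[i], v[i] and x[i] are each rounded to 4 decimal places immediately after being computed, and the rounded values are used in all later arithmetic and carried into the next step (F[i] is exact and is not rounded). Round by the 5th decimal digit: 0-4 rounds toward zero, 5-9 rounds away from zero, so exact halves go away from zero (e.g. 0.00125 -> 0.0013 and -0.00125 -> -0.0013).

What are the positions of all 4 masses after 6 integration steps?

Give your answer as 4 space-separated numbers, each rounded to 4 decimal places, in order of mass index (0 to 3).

Answer: 3.9555 8.2817 12.1279 17.4416

Derivation:
Step 0: x=[4.0000 8.0000 14.0000 17.0000] v=[0.0000 -2.0000 0.0000 0.0000]
Step 1: x=[4.0000 7.8800 13.8800 17.0400] v=[0.0000 -1.2000 -1.2000 0.4000]
Step 2: x=[3.9952 7.8448 13.6464 17.1136] v=[-0.0480 -0.3520 -2.3360 0.7360]
Step 3: x=[3.9846 7.8877 13.3194 17.2085] v=[-0.1062 0.4288 -3.2698 0.9491]
Step 4: x=[3.9707 7.9917 12.9307 17.3079] v=[-0.1388 1.0402 -3.8868 0.9935]
Step 5: x=[3.9588 8.1324 12.5196 17.3922] v=[-0.1187 1.4074 -4.1115 0.8426]
Step 6: x=[3.9555 8.2817 12.1279 17.4416] v=[-0.0328 1.4928 -3.9173 0.4936]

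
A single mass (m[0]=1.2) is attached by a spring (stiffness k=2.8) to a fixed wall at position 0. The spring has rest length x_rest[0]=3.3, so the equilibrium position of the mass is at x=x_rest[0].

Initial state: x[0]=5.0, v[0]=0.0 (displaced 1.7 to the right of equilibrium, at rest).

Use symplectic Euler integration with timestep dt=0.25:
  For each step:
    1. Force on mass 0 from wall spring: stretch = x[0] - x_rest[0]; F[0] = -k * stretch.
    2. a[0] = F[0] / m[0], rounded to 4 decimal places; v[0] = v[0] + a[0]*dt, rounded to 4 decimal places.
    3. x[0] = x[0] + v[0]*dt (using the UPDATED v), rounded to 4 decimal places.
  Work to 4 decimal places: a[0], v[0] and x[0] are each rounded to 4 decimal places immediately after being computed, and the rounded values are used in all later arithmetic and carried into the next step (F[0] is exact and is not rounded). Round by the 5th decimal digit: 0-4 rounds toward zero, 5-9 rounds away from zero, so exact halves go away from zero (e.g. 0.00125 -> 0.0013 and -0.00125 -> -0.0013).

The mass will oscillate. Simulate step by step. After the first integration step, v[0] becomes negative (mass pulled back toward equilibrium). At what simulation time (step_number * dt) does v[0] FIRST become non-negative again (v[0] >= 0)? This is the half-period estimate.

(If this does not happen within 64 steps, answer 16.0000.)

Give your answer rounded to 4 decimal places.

Answer: 2.2500

Derivation:
Step 0: x=[5.0000] v=[0.0000]
Step 1: x=[4.7521] v=[-0.9917]
Step 2: x=[4.2924] v=[-1.8388]
Step 3: x=[3.6880] v=[-2.4177]
Step 4: x=[3.0270] v=[-2.6440]
Step 5: x=[2.4058] v=[-2.4848]
Step 6: x=[1.9150] v=[-1.9632]
Step 7: x=[1.6262] v=[-1.1553]
Step 8: x=[1.5815] v=[-0.1789]
Step 9: x=[1.7874] v=[0.8236]
First v>=0 after going negative at step 9, time=2.2500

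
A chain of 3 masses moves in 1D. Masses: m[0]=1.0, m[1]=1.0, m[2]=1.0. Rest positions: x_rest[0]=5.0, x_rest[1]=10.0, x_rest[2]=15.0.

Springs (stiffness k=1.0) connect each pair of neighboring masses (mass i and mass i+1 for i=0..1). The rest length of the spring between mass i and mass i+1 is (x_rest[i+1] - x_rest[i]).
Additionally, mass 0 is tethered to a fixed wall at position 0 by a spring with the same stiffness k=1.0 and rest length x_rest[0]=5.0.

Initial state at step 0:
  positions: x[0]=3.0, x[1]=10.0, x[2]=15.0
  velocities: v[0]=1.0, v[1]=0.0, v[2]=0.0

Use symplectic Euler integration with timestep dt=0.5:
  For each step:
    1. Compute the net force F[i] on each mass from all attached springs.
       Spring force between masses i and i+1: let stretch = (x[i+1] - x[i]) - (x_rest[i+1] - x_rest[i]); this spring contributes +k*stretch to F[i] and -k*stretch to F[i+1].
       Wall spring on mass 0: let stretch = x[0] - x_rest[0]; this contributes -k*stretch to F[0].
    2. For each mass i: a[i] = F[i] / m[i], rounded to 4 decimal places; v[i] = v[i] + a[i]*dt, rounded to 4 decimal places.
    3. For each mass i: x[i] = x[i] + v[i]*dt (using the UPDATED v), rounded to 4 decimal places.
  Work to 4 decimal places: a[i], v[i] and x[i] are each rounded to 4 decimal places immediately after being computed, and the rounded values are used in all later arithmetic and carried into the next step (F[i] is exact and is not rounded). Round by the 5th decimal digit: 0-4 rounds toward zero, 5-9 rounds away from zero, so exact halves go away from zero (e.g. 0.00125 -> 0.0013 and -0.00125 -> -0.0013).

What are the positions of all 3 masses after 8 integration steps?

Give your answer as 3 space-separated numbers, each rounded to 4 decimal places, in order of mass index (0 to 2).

Step 0: x=[3.0000 10.0000 15.0000] v=[1.0000 0.0000 0.0000]
Step 1: x=[4.5000 9.5000 15.0000] v=[3.0000 -1.0000 0.0000]
Step 2: x=[6.1250 9.1250 14.8750] v=[3.2500 -0.7500 -0.2500]
Step 3: x=[6.9688 9.4375 14.5625] v=[1.6875 0.6250 -0.6250]
Step 4: x=[6.6875 10.4141 14.2188] v=[-0.5626 1.9532 -0.6875]
Step 5: x=[5.6660 11.4103 14.1739] v=[-2.0431 1.9923 -0.0899]
Step 6: x=[4.6640 11.6613 14.6881] v=[-2.0040 0.5020 1.0283]
Step 7: x=[4.2453 10.9197 15.6956] v=[-0.8374 -1.4833 2.0149]
Step 8: x=[4.4339 9.7034 16.7591] v=[0.3772 -2.4326 2.1270]

Answer: 4.4339 9.7034 16.7591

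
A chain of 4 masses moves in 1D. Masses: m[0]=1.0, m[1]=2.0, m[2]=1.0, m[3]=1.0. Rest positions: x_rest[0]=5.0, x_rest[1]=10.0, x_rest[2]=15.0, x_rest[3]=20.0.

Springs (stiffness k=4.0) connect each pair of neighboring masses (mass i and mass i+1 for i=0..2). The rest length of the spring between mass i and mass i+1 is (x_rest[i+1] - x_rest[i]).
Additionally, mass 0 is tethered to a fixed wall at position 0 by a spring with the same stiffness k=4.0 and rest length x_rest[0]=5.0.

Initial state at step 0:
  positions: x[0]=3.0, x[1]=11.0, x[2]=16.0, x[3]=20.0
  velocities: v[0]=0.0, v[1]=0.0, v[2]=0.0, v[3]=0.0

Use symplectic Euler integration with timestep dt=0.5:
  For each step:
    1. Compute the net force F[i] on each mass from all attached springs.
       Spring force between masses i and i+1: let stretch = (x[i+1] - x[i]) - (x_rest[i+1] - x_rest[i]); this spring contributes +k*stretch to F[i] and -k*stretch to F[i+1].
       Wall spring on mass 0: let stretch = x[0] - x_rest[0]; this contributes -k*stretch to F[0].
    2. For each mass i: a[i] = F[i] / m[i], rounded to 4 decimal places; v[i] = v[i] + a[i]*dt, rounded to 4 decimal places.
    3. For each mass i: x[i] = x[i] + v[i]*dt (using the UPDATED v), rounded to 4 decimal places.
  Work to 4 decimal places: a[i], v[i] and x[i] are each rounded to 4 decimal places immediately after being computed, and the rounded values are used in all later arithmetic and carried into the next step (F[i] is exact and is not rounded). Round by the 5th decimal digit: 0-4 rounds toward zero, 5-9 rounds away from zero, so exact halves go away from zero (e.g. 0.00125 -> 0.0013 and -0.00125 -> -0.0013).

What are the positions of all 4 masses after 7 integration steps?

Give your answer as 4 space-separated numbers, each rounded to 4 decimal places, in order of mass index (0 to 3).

Answer: 2.0000 10.2500 16.5000 18.2500

Derivation:
Step 0: x=[3.0000 11.0000 16.0000 20.0000] v=[0.0000 0.0000 0.0000 0.0000]
Step 1: x=[8.0000 9.5000 15.0000 21.0000] v=[10.0000 -3.0000 -2.0000 2.0000]
Step 2: x=[6.5000 10.0000 14.5000 21.0000] v=[-3.0000 1.0000 -1.0000 0.0000]
Step 3: x=[2.0000 11.0000 16.0000 19.5000] v=[-9.0000 2.0000 3.0000 -3.0000]
Step 4: x=[4.5000 10.0000 16.0000 19.5000] v=[5.0000 -2.0000 0.0000 0.0000]
Step 5: x=[8.0000 9.2500 13.5000 21.0000] v=[7.0000 -1.5000 -5.0000 3.0000]
Step 6: x=[4.7500 10.0000 14.2500 20.0000] v=[-6.5000 1.5000 1.5000 -2.0000]
Step 7: x=[2.0000 10.2500 16.5000 18.2500] v=[-5.5000 0.5000 4.5000 -3.5000]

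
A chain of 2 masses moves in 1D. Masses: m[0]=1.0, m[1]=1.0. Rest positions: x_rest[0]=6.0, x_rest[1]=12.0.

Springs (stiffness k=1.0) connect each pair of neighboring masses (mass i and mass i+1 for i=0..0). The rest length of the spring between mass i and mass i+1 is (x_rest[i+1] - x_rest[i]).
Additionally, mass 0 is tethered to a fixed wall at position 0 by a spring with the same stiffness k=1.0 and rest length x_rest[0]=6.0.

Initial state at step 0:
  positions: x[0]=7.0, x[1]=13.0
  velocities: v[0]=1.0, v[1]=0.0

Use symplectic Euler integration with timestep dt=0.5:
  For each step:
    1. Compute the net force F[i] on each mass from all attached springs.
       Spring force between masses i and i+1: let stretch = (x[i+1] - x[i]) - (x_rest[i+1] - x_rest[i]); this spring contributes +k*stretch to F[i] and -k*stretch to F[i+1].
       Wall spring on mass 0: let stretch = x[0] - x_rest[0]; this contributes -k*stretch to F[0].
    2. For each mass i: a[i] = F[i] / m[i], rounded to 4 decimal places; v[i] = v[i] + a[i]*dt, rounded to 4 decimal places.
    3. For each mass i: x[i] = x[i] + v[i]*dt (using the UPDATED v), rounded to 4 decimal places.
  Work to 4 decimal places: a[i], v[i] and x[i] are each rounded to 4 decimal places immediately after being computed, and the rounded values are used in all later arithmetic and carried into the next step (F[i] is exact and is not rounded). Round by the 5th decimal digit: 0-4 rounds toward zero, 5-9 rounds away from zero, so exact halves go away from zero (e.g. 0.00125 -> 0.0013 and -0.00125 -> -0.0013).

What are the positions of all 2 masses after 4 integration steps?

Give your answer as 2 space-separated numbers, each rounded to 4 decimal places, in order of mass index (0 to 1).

Answer: 6.2148 13.1095

Derivation:
Step 0: x=[7.0000 13.0000] v=[1.0000 0.0000]
Step 1: x=[7.2500 13.0000] v=[0.5000 0.0000]
Step 2: x=[7.1250 13.0625] v=[-0.2500 0.1250]
Step 3: x=[6.7031 13.1407] v=[-0.8438 0.1563]
Step 4: x=[6.2148 13.1095] v=[-0.9766 -0.0625]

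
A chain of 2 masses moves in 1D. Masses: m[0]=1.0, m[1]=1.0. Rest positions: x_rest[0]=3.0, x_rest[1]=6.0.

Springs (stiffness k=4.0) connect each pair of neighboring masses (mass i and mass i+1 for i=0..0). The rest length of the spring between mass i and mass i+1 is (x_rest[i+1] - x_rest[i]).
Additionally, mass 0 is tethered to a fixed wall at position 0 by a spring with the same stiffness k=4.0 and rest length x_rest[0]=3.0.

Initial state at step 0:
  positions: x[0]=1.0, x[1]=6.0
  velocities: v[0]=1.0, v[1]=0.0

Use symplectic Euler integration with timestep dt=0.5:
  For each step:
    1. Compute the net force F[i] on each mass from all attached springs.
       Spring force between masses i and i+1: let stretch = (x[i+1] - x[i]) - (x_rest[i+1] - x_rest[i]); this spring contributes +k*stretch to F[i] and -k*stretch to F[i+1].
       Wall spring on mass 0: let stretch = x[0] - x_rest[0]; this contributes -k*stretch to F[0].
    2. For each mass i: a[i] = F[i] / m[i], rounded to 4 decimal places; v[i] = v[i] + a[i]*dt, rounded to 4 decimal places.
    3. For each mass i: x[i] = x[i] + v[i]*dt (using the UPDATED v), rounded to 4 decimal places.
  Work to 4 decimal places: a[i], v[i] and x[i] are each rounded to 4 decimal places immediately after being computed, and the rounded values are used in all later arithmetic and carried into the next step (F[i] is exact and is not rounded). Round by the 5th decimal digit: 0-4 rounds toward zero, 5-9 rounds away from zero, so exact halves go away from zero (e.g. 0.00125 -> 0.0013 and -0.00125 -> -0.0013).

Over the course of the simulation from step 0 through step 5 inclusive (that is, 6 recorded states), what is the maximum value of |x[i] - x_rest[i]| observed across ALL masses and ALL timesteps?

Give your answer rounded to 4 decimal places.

Step 0: x=[1.0000 6.0000] v=[1.0000 0.0000]
Step 1: x=[5.5000 4.0000] v=[9.0000 -4.0000]
Step 2: x=[3.0000 6.5000] v=[-5.0000 5.0000]
Step 3: x=[1.0000 8.5000] v=[-4.0000 4.0000]
Step 4: x=[5.5000 6.0000] v=[9.0000 -5.0000]
Step 5: x=[5.0000 6.0000] v=[-1.0000 0.0000]
Max displacement = 2.5000

Answer: 2.5000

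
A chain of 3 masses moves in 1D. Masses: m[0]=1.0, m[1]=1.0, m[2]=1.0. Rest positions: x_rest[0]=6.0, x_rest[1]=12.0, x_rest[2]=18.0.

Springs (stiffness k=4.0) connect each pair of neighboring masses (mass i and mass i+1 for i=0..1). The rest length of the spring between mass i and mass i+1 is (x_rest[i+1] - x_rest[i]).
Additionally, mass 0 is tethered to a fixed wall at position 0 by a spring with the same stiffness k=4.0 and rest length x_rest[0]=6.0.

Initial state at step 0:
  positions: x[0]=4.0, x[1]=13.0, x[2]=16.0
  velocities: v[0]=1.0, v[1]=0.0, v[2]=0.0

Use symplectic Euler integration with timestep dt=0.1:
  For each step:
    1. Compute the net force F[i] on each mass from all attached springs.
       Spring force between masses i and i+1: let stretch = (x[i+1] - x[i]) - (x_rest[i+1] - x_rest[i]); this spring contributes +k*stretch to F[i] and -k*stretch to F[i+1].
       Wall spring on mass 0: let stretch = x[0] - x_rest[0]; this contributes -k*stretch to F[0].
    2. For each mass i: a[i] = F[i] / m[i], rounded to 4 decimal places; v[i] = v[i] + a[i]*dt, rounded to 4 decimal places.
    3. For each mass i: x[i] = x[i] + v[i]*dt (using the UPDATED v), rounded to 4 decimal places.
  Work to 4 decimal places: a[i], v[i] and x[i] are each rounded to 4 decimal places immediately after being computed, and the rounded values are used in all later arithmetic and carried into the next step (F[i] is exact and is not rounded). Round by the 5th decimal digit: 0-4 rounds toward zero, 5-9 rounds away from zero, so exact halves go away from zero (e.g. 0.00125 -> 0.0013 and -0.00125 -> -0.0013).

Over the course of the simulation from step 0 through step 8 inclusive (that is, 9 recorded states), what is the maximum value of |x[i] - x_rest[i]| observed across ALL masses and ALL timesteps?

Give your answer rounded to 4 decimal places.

Step 0: x=[4.0000 13.0000 16.0000] v=[1.0000 0.0000 0.0000]
Step 1: x=[4.3000 12.7600 16.1200] v=[3.0000 -2.4000 1.2000]
Step 2: x=[4.7664 12.3160 16.3456] v=[4.6640 -4.4400 2.2560]
Step 3: x=[5.3441 11.7312 16.6500] v=[5.7773 -5.8480 3.0442]
Step 4: x=[5.9636 11.0877 16.9977] v=[6.1945 -6.4353 3.4767]
Step 5: x=[6.5495 10.4756 17.3490] v=[5.8587 -6.1209 3.5127]
Step 6: x=[7.0304 9.9814 17.6653] v=[4.8093 -4.9420 3.1633]
Step 7: x=[7.3482 9.6765 17.9143] v=[3.1775 -3.0488 2.4897]
Step 8: x=[7.4652 9.6080 18.0738] v=[1.1695 -0.6850 1.5946]
Max displacement = 2.3920

Answer: 2.3920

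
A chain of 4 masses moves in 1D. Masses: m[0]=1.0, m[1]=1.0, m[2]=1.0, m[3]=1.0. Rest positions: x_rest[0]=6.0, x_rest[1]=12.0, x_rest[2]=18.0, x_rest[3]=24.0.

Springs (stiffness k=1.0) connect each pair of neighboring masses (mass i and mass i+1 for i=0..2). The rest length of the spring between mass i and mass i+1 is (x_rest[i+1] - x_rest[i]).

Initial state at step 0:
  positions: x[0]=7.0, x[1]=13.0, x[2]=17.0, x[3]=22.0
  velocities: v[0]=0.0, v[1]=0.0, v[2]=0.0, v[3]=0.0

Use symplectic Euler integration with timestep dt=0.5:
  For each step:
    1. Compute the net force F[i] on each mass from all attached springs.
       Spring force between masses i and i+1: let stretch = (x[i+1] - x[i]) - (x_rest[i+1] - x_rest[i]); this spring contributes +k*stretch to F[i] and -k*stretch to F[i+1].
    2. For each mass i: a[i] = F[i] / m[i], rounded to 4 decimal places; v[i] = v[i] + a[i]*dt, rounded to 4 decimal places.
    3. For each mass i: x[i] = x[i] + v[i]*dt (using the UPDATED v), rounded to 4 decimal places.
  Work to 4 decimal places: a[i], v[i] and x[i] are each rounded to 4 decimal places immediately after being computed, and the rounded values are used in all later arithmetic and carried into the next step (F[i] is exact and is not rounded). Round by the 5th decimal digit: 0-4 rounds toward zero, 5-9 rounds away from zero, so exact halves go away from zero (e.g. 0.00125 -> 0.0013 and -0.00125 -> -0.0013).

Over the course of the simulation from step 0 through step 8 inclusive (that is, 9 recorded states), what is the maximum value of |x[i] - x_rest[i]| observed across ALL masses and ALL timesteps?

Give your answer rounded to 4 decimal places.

Step 0: x=[7.0000 13.0000 17.0000 22.0000] v=[0.0000 0.0000 0.0000 0.0000]
Step 1: x=[7.0000 12.5000 17.2500 22.2500] v=[0.0000 -1.0000 0.5000 0.5000]
Step 2: x=[6.8750 11.8125 17.5625 22.7500] v=[-0.2500 -1.3750 0.6250 1.0000]
Step 3: x=[6.4844 11.3281 17.7344 23.4532] v=[-0.7813 -0.9688 0.3438 1.4063]
Step 4: x=[5.8047 11.2344 17.7345 24.2267] v=[-1.3595 -0.1875 0.0001 1.5469]
Step 5: x=[4.9824 11.4083 17.7326 24.8771] v=[-1.6447 0.3477 -0.0039 1.3008]
Step 6: x=[4.2665 11.5568 17.9357 25.2414] v=[-1.4318 0.2969 0.4062 0.7286]
Step 7: x=[3.8732 11.4774 18.3705 25.2793] v=[-0.7867 -0.1588 0.8696 0.0758]
Step 8: x=[3.8809 11.2202 18.8093 25.0900] v=[0.0154 -0.5144 0.8775 -0.3786]
Max displacement = 2.1268

Answer: 2.1268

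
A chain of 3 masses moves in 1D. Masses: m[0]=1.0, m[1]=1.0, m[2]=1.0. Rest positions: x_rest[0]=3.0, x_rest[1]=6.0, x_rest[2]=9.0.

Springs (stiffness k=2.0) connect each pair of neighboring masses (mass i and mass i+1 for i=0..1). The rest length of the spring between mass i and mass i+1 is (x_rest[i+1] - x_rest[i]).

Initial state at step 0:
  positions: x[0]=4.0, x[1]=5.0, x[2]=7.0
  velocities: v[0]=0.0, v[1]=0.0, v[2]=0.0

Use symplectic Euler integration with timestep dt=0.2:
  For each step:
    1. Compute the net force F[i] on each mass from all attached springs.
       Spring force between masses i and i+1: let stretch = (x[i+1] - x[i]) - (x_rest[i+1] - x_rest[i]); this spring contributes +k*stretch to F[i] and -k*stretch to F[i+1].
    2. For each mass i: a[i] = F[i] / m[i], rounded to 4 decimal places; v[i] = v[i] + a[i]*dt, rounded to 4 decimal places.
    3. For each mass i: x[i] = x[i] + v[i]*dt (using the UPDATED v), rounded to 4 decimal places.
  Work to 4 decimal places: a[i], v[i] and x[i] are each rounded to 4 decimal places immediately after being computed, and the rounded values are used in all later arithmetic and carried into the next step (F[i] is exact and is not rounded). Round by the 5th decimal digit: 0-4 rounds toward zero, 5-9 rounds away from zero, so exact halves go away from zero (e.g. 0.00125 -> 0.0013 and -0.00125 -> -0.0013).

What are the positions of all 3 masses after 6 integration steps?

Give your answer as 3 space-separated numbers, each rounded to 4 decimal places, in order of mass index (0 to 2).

Step 0: x=[4.0000 5.0000 7.0000] v=[0.0000 0.0000 0.0000]
Step 1: x=[3.8400 5.0800 7.0800] v=[-0.8000 0.4000 0.4000]
Step 2: x=[3.5392 5.2208 7.2400] v=[-1.5040 0.7040 0.8000]
Step 3: x=[3.1329 5.3886 7.4785] v=[-2.0314 0.8390 1.1923]
Step 4: x=[2.6671 5.5431 7.7898] v=[-2.3291 0.7727 1.5563]
Step 5: x=[2.1914 5.6473 8.1613] v=[-2.3787 0.5210 1.8576]
Step 6: x=[1.7521 5.6761 8.5717] v=[-2.1963 0.1442 2.0520]

Answer: 1.7521 5.6761 8.5717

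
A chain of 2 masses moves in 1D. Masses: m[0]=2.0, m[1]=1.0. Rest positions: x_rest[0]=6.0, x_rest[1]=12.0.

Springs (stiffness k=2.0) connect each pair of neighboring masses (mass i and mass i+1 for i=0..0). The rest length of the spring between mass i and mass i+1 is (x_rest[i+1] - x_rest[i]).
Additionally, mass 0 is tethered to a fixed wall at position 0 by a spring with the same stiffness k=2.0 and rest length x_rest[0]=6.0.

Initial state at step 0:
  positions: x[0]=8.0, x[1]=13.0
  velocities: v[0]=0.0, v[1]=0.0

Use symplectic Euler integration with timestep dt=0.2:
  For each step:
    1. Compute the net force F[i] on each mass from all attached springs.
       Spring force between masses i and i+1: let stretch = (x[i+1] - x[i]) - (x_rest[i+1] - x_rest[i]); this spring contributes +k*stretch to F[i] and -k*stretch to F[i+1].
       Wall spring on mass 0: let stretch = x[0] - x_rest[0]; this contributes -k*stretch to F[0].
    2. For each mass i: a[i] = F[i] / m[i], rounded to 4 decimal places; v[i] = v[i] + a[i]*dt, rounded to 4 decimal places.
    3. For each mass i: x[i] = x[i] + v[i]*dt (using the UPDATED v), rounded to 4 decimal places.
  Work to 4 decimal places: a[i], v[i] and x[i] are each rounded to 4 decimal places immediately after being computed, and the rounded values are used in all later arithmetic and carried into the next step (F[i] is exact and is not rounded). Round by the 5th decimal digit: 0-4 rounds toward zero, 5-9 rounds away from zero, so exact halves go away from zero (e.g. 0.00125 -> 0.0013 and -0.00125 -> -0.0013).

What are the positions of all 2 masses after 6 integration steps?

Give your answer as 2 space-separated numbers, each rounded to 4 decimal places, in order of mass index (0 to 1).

Step 0: x=[8.0000 13.0000] v=[0.0000 0.0000]
Step 1: x=[7.8800 13.0800] v=[-0.6000 0.4000]
Step 2: x=[7.6528 13.2240] v=[-1.1360 0.7200]
Step 3: x=[7.3423 13.4023] v=[-1.5523 0.8915]
Step 4: x=[6.9805 13.5758] v=[-1.8088 0.8675]
Step 5: x=[6.6033 13.7017] v=[-1.8858 0.6294]
Step 6: x=[6.2459 13.7397] v=[-1.7868 0.1900]

Answer: 6.2459 13.7397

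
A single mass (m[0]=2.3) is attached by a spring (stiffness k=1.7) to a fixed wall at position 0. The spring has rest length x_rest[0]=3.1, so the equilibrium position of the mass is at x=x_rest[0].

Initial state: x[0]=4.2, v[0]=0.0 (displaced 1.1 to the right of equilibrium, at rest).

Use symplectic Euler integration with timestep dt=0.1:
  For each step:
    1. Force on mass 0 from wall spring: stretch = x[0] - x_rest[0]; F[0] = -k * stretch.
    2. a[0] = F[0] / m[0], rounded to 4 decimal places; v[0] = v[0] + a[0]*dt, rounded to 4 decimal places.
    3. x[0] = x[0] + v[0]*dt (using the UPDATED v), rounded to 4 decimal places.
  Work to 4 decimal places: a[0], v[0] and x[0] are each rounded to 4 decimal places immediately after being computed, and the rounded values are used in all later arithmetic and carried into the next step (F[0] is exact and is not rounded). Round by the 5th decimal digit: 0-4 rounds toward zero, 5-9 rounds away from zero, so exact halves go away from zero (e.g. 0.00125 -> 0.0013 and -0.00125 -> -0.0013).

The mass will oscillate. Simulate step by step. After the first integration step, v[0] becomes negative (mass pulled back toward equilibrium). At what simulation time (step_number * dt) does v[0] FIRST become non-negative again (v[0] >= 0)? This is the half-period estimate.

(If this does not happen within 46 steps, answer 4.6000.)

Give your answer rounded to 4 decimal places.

Answer: 3.7000

Derivation:
Step 0: x=[4.2000] v=[0.0000]
Step 1: x=[4.1919] v=[-0.0813]
Step 2: x=[4.1757] v=[-0.1620]
Step 3: x=[4.1516] v=[-0.2415]
Step 4: x=[4.1197] v=[-0.3192]
Step 5: x=[4.0802] v=[-0.3946]
Step 6: x=[4.0335] v=[-0.4671]
Step 7: x=[3.9799] v=[-0.5361]
Step 8: x=[3.9198] v=[-0.6011]
Step 9: x=[3.8536] v=[-0.6617]
Step 10: x=[3.7819] v=[-0.7174]
Step 11: x=[3.7051] v=[-0.7678]
Step 12: x=[3.6239] v=[-0.8125]
Step 13: x=[3.5388] v=[-0.8512]
Step 14: x=[3.4504] v=[-0.8836]
Step 15: x=[3.3595] v=[-0.9095]
Step 16: x=[3.2666] v=[-0.9287]
Step 17: x=[3.1725] v=[-0.9410]
Step 18: x=[3.0779] v=[-0.9464]
Step 19: x=[2.9834] v=[-0.9448]
Step 20: x=[2.8898] v=[-0.9362]
Step 21: x=[2.7977] v=[-0.9207]
Step 22: x=[2.7079] v=[-0.8984]
Step 23: x=[2.6210] v=[-0.8694]
Step 24: x=[2.5376] v=[-0.8340]
Step 25: x=[2.4584] v=[-0.7924]
Step 26: x=[2.3839] v=[-0.7450]
Step 27: x=[2.3147] v=[-0.6921]
Step 28: x=[2.2513] v=[-0.6341]
Step 29: x=[2.1942] v=[-0.5714]
Step 30: x=[2.1438] v=[-0.5045]
Step 31: x=[2.1004] v=[-0.4338]
Step 32: x=[2.0644] v=[-0.3599]
Step 33: x=[2.0361] v=[-0.2834]
Step 34: x=[2.0156] v=[-0.2048]
Step 35: x=[2.0031] v=[-0.1247]
Step 36: x=[1.9987] v=[-0.0436]
Step 37: x=[2.0025] v=[0.0378]
First v>=0 after going negative at step 37, time=3.7000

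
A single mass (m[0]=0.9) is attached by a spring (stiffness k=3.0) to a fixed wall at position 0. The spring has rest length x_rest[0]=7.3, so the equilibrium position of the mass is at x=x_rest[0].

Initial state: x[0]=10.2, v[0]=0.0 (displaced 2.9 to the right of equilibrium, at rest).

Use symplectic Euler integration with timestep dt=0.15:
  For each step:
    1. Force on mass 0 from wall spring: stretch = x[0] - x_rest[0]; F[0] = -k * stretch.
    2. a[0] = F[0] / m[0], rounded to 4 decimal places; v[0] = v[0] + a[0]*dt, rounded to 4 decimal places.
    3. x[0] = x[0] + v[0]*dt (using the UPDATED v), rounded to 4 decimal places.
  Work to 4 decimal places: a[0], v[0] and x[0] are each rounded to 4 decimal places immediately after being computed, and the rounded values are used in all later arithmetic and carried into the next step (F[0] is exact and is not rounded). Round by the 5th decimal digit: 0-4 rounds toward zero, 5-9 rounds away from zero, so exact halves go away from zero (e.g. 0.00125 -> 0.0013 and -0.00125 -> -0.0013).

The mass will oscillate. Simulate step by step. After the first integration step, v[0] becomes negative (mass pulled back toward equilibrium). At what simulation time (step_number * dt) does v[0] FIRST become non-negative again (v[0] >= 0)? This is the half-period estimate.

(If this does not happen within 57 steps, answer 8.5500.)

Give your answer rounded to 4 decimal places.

Step 0: x=[10.2000] v=[0.0000]
Step 1: x=[9.9825] v=[-1.4500]
Step 2: x=[9.5638] v=[-2.7913]
Step 3: x=[8.9753] v=[-3.9232]
Step 4: x=[8.2612] v=[-4.7608]
Step 5: x=[7.4750] v=[-5.2414]
Step 6: x=[6.6757] v=[-5.3289]
Step 7: x=[5.9232] v=[-5.0168]
Step 8: x=[5.2739] v=[-4.3284]
Step 9: x=[4.7766] v=[-3.3153]
Step 10: x=[4.4686] v=[-2.0536]
Step 11: x=[4.3729] v=[-0.6379]
Step 12: x=[4.4968] v=[0.8257]
First v>=0 after going negative at step 12, time=1.8000

Answer: 1.8000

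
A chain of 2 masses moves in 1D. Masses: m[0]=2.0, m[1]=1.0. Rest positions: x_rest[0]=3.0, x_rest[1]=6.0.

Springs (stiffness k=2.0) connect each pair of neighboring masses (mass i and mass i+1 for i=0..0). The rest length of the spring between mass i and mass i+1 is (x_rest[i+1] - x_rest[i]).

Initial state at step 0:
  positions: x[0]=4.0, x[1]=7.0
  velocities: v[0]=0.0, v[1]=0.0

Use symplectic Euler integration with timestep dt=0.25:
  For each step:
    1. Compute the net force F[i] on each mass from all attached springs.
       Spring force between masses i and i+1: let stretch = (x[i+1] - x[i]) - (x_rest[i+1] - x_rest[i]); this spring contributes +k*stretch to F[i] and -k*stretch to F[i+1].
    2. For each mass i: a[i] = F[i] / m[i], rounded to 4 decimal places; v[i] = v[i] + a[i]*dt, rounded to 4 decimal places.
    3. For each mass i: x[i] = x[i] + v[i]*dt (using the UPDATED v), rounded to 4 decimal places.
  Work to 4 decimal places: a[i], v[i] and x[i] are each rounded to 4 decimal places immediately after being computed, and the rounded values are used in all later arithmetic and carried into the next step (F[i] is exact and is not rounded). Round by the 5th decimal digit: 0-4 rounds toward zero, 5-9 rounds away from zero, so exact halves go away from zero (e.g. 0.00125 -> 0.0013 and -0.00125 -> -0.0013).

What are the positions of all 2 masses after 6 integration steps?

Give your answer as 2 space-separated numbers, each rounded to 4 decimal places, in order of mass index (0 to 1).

Step 0: x=[4.0000 7.0000] v=[0.0000 0.0000]
Step 1: x=[4.0000 7.0000] v=[0.0000 0.0000]
Step 2: x=[4.0000 7.0000] v=[0.0000 0.0000]
Step 3: x=[4.0000 7.0000] v=[0.0000 0.0000]
Step 4: x=[4.0000 7.0000] v=[0.0000 0.0000]
Step 5: x=[4.0000 7.0000] v=[0.0000 0.0000]
Step 6: x=[4.0000 7.0000] v=[0.0000 0.0000]

Answer: 4.0000 7.0000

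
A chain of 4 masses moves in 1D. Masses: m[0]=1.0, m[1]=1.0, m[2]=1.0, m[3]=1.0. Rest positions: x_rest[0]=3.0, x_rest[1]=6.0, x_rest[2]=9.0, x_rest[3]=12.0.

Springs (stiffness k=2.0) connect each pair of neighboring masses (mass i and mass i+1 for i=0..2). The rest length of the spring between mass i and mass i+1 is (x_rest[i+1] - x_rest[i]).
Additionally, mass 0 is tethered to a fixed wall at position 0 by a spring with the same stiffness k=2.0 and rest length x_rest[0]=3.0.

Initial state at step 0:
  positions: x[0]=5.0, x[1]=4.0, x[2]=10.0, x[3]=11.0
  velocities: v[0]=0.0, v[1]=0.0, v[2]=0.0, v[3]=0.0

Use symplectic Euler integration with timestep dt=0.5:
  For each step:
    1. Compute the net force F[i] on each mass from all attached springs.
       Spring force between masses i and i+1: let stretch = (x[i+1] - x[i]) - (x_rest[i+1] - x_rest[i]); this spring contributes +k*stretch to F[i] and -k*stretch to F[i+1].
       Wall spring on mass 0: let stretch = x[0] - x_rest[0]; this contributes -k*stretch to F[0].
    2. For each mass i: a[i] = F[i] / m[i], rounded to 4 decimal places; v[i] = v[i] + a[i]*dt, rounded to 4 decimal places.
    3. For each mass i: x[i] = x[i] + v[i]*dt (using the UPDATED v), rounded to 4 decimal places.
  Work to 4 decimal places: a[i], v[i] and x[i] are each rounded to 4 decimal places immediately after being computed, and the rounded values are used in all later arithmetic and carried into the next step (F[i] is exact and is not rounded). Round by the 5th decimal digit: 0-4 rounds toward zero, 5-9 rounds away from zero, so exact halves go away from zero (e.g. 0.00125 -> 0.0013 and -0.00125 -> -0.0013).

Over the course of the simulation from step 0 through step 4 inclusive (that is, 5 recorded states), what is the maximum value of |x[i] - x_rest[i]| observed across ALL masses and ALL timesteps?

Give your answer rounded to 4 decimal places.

Answer: 3.0625

Derivation:
Step 0: x=[5.0000 4.0000 10.0000 11.0000] v=[0.0000 0.0000 0.0000 0.0000]
Step 1: x=[2.0000 7.5000 7.5000 12.0000] v=[-6.0000 7.0000 -5.0000 2.0000]
Step 2: x=[0.7500 8.2500 7.2500 12.2500] v=[-2.5000 1.5000 -0.5000 0.5000]
Step 3: x=[2.8750 4.7500 10.0000 11.5000] v=[4.2500 -7.0000 5.5000 -1.5000]
Step 4: x=[4.5000 2.9375 10.8750 11.5000] v=[3.2500 -3.6250 1.7500 0.0000]
Max displacement = 3.0625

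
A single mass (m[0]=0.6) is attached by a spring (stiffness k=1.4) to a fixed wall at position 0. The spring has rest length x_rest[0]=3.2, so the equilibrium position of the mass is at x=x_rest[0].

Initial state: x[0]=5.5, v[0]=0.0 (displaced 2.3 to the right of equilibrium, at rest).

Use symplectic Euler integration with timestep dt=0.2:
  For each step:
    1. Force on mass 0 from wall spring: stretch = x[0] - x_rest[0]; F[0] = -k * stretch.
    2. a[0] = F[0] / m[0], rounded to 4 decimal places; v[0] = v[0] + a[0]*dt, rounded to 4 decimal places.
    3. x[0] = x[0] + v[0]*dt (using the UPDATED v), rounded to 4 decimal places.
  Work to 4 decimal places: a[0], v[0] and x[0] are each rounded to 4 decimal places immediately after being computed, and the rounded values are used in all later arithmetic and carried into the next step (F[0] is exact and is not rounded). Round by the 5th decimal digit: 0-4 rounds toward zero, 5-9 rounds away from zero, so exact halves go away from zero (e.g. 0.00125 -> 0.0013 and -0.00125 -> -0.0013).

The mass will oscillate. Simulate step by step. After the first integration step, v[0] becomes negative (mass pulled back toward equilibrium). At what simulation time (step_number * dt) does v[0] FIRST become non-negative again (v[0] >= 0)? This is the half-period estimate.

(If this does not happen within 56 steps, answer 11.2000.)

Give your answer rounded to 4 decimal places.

Step 0: x=[5.5000] v=[0.0000]
Step 1: x=[5.2853] v=[-1.0733]
Step 2: x=[4.8760] v=[-2.0464]
Step 3: x=[4.3103] v=[-2.8285]
Step 4: x=[3.6410] v=[-3.3466]
Step 5: x=[2.9305] v=[-3.5524]
Step 6: x=[2.2452] v=[-3.4266]
Step 7: x=[1.6490] v=[-2.9810]
Step 8: x=[1.1976] v=[-2.2572]
Step 9: x=[0.9331] v=[-1.3227]
Step 10: x=[0.8801] v=[-0.2648]
Step 11: x=[1.0437] v=[0.8178]
First v>=0 after going negative at step 11, time=2.2000

Answer: 2.2000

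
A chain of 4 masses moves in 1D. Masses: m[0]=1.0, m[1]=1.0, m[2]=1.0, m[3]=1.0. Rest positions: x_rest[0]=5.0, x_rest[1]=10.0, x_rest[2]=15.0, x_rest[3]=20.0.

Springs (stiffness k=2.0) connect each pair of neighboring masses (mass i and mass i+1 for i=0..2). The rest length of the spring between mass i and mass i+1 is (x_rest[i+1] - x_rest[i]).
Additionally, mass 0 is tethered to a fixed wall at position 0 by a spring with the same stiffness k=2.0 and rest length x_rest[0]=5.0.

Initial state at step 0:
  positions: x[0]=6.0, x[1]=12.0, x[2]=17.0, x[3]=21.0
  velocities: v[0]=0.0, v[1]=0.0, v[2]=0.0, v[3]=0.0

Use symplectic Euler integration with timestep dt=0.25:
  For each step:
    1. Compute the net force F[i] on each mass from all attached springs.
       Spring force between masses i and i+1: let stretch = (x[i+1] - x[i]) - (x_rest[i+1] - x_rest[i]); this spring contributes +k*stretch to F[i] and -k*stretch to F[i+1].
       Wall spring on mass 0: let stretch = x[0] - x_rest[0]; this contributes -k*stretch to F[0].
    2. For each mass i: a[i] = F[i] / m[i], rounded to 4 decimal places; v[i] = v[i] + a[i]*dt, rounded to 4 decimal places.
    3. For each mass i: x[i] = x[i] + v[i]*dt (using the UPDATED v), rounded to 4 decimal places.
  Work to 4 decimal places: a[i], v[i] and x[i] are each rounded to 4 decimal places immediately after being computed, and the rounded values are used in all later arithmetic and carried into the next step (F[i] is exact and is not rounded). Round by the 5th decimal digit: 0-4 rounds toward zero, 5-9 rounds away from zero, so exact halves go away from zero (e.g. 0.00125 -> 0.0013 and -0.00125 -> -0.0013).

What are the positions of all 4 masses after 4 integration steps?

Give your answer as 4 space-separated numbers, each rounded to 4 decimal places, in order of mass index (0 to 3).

Answer: 5.8050 10.9707 16.1536 21.8338

Derivation:
Step 0: x=[6.0000 12.0000 17.0000 21.0000] v=[0.0000 0.0000 0.0000 0.0000]
Step 1: x=[6.0000 11.8750 16.8750 21.1250] v=[0.0000 -0.5000 -0.5000 0.5000]
Step 2: x=[5.9844 11.6406 16.6563 21.3438] v=[-0.0625 -0.9375 -0.8750 0.8750]
Step 3: x=[5.9278 11.3262 16.3965 21.6016] v=[-0.2266 -1.2578 -1.0391 1.0313]
Step 4: x=[5.8050 10.9707 16.1536 21.8338] v=[-0.4913 -1.4219 -0.9717 0.9288]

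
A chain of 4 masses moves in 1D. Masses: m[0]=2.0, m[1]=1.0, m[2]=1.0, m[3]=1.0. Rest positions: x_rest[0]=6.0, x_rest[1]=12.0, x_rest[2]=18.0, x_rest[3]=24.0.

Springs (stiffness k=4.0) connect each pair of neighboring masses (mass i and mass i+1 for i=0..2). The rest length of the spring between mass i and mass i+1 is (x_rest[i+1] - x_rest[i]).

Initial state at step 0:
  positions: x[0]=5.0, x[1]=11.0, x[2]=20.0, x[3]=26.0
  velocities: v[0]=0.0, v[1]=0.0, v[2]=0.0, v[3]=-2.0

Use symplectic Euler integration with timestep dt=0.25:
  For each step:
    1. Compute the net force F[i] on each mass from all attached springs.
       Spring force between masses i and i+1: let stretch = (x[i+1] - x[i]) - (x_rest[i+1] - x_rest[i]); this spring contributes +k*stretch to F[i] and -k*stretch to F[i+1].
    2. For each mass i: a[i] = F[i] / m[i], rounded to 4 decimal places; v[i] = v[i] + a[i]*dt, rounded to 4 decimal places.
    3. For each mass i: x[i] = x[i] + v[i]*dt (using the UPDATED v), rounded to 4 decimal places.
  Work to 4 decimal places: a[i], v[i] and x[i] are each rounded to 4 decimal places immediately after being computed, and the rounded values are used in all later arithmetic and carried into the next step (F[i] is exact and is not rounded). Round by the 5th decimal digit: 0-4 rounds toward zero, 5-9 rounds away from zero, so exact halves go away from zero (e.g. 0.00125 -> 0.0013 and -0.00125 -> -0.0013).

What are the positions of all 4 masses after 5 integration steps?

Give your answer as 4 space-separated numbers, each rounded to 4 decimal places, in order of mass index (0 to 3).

Step 0: x=[5.0000 11.0000 20.0000 26.0000] v=[0.0000 0.0000 0.0000 -2.0000]
Step 1: x=[5.0000 11.7500 19.2500 25.5000] v=[0.0000 3.0000 -3.0000 -2.0000]
Step 2: x=[5.0938 12.6875 18.1875 24.9375] v=[0.3750 3.7500 -4.2500 -2.2500]
Step 3: x=[5.3868 13.1016 17.4375 24.1875] v=[1.1719 1.6563 -3.0000 -3.0000]
Step 4: x=[5.8941 12.6710 17.2910 23.2500] v=[2.0293 -1.7226 -0.5859 -3.7500]
Step 5: x=[6.4986 11.7011 17.4793 22.3228] v=[2.4178 -3.8795 0.7531 -3.7090]

Answer: 6.4986 11.7011 17.4793 22.3228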